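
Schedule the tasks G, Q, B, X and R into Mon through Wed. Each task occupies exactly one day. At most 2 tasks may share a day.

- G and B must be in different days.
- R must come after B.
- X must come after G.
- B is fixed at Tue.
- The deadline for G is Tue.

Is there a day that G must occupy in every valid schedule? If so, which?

Mon

G's window is Mon–Tue.
B is fixed at Tue, and G can't share a day with B.
So G must be Mon.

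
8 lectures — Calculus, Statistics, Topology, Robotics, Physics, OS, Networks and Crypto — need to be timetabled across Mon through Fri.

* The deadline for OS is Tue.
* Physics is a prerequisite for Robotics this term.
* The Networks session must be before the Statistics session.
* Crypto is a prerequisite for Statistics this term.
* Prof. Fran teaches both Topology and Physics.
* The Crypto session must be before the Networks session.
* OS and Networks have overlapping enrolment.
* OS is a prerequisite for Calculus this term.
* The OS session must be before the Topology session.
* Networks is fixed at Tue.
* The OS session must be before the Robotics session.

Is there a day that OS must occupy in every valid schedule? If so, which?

OS's window is Mon–Tue.
Networks is fixed at Tue, and OS can't share a day with Networks.
So OS must be Mon.

Mon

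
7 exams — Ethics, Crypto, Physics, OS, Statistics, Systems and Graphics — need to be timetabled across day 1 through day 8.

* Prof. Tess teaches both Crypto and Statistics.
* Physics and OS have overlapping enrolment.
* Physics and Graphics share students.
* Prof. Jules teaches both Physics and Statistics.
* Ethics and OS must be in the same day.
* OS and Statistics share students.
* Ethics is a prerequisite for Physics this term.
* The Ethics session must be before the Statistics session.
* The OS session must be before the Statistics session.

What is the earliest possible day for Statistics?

Precedence pushes Statistics to at least day 2.
Statistics at day 2 is achievable: Crypto -> day 1; OS -> day 1; Systems -> day 1; Ethics -> day 1; Statistics -> day 2; Graphics -> day 1; Physics -> day 3.

day 2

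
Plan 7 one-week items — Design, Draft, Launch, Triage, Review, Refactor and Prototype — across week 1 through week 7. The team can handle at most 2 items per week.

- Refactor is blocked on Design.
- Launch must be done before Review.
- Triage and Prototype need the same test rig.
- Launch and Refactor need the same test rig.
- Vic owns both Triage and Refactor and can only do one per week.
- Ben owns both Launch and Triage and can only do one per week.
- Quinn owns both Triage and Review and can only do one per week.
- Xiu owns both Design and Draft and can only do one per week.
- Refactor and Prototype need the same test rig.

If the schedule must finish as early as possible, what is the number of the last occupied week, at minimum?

The precedence chain requires at least 2 distinct weeks.
With at most 2 per week and 7 tasks, at least 4 weeks are needed.
4 works (last occupied week: week 4): for example Draft in week 3; Launch in week 1; Refactor in week 2; Prototype in week 4; Triage in week 3; Design in week 1; Review in week 2.

4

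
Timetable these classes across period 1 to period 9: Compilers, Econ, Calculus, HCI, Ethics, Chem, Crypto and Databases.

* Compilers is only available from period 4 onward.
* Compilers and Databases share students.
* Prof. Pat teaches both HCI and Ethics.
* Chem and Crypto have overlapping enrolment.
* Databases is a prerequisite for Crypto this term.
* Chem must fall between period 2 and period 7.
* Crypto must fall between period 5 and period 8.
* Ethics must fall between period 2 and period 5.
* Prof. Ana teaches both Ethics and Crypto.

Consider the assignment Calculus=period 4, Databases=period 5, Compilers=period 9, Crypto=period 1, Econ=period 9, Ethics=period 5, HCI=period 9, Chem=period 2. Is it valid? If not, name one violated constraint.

No — it violates: Crypto must fall between period 5 and period 8

Chem must fall between period 2 and period 7 — holds.
Databases is a prerequisite for Crypto this term — violated.
Crypto must fall between period 5 and period 8 — violated.
Compilers and Databases share students — holds.
Prof. Pat teaches both HCI and Ethics — holds.
Ethics must fall between period 2 and period 5 — holds.
Chem and Crypto have overlapping enrolment — holds.
Prof. Ana teaches both Ethics and Crypto — holds.
Compilers is only available from period 4 onward — holds.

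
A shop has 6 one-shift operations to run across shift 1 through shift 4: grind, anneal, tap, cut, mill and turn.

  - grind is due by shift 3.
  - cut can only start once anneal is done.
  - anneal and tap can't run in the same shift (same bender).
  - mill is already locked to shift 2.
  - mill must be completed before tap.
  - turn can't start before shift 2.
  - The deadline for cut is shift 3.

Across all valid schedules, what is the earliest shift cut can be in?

Precedence pushes cut to at least shift 2; cut's own window allows nothing later than shift 3.
cut at shift 2 is achievable: turn in shift 2, anneal in shift 1, grind in shift 1, tap in shift 3, mill in shift 2, cut in shift 2.

shift 2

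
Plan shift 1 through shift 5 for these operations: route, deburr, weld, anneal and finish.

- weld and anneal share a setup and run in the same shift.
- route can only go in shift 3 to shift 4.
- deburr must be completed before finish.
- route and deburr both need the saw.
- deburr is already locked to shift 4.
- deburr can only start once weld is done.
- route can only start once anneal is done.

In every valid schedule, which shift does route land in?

route's window is shift 3–shift 4.
deburr is fixed at shift 4, and route can't share a shift with deburr.
So route must be shift 3.

shift 3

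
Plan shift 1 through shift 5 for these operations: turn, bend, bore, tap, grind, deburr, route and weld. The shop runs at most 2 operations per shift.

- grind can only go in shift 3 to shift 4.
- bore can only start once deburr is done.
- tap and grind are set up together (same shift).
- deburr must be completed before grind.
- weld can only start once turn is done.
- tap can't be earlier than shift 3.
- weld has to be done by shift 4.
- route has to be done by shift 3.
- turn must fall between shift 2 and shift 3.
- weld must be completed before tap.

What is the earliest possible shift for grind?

Grind is available from shift 3; grind must be in the same shift as tap, which can't be before shift 4, so grind is at least shift 4; grind's own window allows nothing later than shift 4.
grind at shift 4 is achievable: bore in shift 2, deburr in shift 1, weld in shift 3, turn in shift 2, route in shift 1, bend in shift 3, grind in shift 4, tap in shift 4.

shift 4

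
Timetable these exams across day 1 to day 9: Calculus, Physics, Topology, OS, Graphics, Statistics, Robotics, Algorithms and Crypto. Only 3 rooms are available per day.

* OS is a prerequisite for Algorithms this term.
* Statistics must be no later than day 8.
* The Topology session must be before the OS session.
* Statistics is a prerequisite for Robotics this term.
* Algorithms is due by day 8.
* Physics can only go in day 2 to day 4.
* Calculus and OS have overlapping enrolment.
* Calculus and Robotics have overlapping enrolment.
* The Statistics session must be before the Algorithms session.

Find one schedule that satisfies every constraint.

Physics in day 2; Crypto in day 3; OS in day 2; Algorithms in day 3; Statistics in day 1; Topology in day 1; Robotics in day 2; Graphics in day 3; Calculus in day 1

Checking: Statistics(day 1) before Robotics(day 2); Statistics(day 1) before Algorithms(day 3); OS(day 2) before Algorithms(day 3); Topology(day 1) before OS(day 2); Calculus(day 1) != OS(day 2); Calculus(day 1) != Robotics(day 2); Statistics=day 1 in [day 1,day 8]; Physics=day 2 in [day 2,day 4]; Algorithms=day 3 in [day 1,day 8]; max 3 per day (cap 3).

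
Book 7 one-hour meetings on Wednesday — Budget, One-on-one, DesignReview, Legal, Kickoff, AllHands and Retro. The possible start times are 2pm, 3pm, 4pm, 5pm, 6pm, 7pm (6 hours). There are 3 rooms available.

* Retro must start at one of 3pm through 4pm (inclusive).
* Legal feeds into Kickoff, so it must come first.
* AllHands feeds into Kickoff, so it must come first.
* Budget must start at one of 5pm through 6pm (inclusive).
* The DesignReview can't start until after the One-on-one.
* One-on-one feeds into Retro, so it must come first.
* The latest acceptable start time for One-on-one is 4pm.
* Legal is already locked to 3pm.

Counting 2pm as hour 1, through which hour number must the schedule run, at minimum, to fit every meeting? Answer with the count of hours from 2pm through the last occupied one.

4 hours

The precedence chain requires at least 2 distinct hours.
With at most 3 per hour and 7 meetings, at least 3 hours are needed.
Budget can't be placed before 5pm — that is hour 4 counting from 2pm — so the schedule must run through at least 4 hours.
4 works (last occupied hour: 5pm): for example DesignReview -> 3pm; AllHands -> 2pm; Budget -> 5pm; Kickoff -> 4pm; Retro -> 3pm; One-on-one -> 2pm; Legal -> 3pm.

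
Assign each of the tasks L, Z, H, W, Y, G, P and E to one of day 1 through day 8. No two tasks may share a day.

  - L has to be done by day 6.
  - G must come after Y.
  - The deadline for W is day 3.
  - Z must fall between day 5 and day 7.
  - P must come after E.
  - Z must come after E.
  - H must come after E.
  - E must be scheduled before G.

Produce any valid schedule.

W -> day 1; Y -> day 4; G -> day 6; H -> day 7; P -> day 8; Z -> day 5; L -> day 2; E -> day 3

Checking: E(day 3) before H(day 7); E(day 3) before P(day 8); E(day 3) before G(day 6); E(day 3) before Z(day 5); Y(day 4) before G(day 6); Z=day 5 in [day 5,day 7]; W=day 1 in [day 1,day 3]; L=day 2 in [day 1,day 6]; max 1 per day (cap 1).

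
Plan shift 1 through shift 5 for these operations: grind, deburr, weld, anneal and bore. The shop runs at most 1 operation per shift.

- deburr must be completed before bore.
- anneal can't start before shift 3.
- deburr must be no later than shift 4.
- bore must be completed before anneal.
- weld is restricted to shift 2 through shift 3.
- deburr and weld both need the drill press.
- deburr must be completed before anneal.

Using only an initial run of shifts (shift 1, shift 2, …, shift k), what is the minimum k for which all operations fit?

The precedence chain requires at least 3 distinct shifts.
With at most 1 per shift and 5 operations, at least 5 shifts are needed.
5 works (last occupied shift: shift 5): for example anneal -> shift 4, deburr -> shift 1, bore -> shift 3, weld -> shift 2, grind -> shift 5.

5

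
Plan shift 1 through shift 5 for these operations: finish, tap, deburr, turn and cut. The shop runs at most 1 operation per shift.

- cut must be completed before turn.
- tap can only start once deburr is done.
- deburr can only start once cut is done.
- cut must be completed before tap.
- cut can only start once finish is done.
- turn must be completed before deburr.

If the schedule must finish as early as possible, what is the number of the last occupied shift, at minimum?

5

The precedence chain requires at least 5 distinct shifts.
With at most 1 per shift and 5 operations, at least 5 shifts are needed.
5 works (last occupied shift: shift 5): for example deburr -> shift 4; tap -> shift 5; cut -> shift 2; finish -> shift 1; turn -> shift 3.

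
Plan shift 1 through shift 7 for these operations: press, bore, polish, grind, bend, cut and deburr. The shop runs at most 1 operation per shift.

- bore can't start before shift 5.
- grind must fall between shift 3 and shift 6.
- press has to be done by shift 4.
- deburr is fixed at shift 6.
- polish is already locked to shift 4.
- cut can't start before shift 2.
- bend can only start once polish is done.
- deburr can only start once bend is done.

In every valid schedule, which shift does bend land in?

shift 5

polish is fixed at shift 4 and must come before bend, so bend is at least shift 5.
deburr is fixed at shift 6 and must come after bend, so bend is at most shift 5.
So bend must be shift 5.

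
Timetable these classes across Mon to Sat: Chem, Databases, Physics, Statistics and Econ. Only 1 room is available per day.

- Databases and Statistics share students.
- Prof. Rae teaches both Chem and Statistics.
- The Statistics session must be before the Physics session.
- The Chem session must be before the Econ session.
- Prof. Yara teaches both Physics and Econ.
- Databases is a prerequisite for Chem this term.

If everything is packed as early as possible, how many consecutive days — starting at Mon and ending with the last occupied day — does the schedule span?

5 days

The precedence chain requires at least 3 distinct days.
With at most 1 per day and 5 classes, at least 5 days are needed.
5 works (last occupied day: Fri): for example Physics -> Thu, Chem -> Tue, Statistics -> Wed, Databases -> Mon, Econ -> Fri.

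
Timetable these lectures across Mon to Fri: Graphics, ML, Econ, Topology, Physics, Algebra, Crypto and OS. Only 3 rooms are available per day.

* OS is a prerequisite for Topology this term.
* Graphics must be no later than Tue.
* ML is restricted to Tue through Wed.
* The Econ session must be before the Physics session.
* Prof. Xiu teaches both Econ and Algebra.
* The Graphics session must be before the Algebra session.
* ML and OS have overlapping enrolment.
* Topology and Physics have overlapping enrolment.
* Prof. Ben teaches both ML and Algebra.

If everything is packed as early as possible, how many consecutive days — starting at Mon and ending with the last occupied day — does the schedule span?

3

The precedence chain requires at least 2 distinct days.
With at most 3 per day and 8 lectures, at least 3 days are needed.
3 works (last occupied day: Wed): for example Physics -> Wed; Topology -> Tue; ML -> Tue; OS -> Mon; Econ -> Mon; Graphics -> Mon; Algebra -> Wed; Crypto -> Tue.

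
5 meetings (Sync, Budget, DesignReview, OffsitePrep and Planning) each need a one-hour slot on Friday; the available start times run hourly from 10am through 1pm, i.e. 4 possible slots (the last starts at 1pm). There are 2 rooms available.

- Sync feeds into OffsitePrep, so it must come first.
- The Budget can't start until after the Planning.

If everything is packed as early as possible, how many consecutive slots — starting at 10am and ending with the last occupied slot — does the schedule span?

3 slots

The precedence chain requires at least 2 distinct slots.
With at most 2 per slot and 5 meetings, at least 3 slots are needed.
3 works (last occupied slot: 12pm): for example Planning in 10am, Budget in 11am, OffsitePrep in 11am, DesignReview in 12pm, Sync in 10am.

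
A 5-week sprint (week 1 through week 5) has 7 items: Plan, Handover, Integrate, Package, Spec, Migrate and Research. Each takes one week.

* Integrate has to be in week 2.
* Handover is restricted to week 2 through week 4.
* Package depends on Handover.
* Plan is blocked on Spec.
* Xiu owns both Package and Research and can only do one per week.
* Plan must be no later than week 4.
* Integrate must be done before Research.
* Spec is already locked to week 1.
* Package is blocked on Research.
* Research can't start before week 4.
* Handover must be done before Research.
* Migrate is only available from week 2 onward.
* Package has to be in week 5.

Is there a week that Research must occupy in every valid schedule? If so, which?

Research's window is week 4–week 5.
Package is fixed at week 5, and Research can't share a week with Package.
So Research must be week 4.

week 4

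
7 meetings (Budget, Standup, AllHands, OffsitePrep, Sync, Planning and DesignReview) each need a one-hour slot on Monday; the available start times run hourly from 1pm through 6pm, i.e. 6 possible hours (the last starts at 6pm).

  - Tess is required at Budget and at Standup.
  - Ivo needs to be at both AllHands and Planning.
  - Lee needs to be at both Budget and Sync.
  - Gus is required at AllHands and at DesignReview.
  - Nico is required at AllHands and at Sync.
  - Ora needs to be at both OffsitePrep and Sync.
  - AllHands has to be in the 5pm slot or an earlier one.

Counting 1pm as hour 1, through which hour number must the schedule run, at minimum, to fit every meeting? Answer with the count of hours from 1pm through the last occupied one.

2 hours

Could 1 hour be enough, i.e. nothing placed later than 1pm? No: Sync can't share with Budget (1pm) → nothing is left.
So 1 hour is not enough.
2 works (last occupied hour: 2pm): for example AllHands in 1pm, Budget in 1pm, Planning in 2pm, Standup in 2pm, Sync in 2pm, DesignReview in 2pm, OffsitePrep in 1pm.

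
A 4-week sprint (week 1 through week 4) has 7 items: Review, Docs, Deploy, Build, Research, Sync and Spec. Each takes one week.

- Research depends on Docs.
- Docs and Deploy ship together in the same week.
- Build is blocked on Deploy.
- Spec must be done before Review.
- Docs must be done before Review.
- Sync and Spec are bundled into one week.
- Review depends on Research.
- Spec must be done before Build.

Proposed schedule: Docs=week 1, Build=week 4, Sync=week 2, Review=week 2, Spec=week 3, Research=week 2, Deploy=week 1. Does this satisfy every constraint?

Review depends on Research — violated.
Build is blocked on Deploy — holds.
Research depends on Docs — holds.
Spec must be done before Review — violated.
Sync and Spec are bundled into one week — violated.
Docs must be done before Review — holds.
Spec must be done before Build — holds.
Docs and Deploy ship together in the same week — holds.

No. Spec must be done before Review is not satisfied.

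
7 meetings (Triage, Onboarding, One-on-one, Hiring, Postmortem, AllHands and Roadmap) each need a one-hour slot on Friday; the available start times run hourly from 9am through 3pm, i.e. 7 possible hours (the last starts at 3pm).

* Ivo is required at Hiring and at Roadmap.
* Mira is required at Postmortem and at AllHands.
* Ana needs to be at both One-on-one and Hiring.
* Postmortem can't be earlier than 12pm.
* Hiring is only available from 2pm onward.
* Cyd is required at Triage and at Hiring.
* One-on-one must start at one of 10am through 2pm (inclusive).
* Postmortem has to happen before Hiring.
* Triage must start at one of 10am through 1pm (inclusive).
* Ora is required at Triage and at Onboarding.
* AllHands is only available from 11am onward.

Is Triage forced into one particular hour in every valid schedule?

Triage can be 10am (e.g. Roadmap -> 9am, Postmortem -> 12pm, AllHands -> 11am, Onboarding -> 9am, One-on-one -> 10am, Hiring -> 2pm, Triage -> 10am) or 11am (e.g. Triage=11am, One-on-one=10am, AllHands=11am, Postmortem=12pm, Onboarding=9am, Roadmap=9am, Hiring=2pm).

No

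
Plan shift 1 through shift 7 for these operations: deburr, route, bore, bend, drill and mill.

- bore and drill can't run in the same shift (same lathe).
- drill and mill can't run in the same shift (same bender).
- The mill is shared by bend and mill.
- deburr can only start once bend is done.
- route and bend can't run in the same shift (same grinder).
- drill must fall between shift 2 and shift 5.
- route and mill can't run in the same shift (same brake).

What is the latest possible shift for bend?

Downstream work caps bend at shift 6.
bend at shift 6 is achievable: bend=shift 6, route=shift 1, mill=shift 3, deburr=shift 7, drill=shift 2, bore=shift 1.

shift 6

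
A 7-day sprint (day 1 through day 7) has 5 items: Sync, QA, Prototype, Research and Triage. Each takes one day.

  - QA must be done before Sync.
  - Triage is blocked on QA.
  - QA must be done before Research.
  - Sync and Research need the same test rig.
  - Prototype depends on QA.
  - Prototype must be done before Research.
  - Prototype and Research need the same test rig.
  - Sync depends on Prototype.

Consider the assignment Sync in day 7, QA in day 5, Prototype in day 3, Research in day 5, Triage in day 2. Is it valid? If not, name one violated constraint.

No — it violates: Triage is blocked on QA

Triage is blocked on QA — violated.
QA must be done before Research — violated.
Sync and Research need the same test rig — holds.
Prototype depends on QA — violated.
Sync depends on Prototype — holds.
Prototype and Research need the same test rig — holds.
Prototype must be done before Research — holds.
QA must be done before Sync — holds.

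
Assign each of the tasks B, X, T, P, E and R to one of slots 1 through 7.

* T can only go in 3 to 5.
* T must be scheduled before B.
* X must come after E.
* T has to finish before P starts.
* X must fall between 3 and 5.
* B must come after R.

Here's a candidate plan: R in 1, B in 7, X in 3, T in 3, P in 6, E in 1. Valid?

T has to finish before P starts — holds.
X must come after E — holds.
X must fall between 3 and 5 — holds.
T can only go in 3 to 5 — holds.
T must be scheduled before B — holds.
B must come after R — holds.

Yes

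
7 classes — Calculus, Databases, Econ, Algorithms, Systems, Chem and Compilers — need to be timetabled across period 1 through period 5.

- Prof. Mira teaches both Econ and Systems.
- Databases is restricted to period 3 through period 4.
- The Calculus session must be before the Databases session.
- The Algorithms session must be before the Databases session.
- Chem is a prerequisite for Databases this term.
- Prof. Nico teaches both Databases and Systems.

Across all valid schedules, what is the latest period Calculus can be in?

Downstream work caps Calculus at period 3.
Calculus at period 3 is achievable: Compilers -> period 1; Databases -> period 4; Econ -> period 1; Calculus -> period 3; Algorithms -> period 1; Systems -> period 2; Chem -> period 1.

period 3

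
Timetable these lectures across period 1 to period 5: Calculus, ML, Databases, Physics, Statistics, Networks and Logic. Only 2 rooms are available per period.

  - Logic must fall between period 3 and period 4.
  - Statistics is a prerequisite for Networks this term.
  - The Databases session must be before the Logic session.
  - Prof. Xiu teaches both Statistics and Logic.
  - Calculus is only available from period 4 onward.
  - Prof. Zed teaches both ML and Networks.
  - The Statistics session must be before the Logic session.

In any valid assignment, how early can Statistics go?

Downstream work caps Statistics at period 3.
Statistics at period 1 is achievable: ML in period 3, Calculus in period 4, Logic in period 3, Physics in period 2, Databases in period 1, Statistics in period 1, Networks in period 2.

period 1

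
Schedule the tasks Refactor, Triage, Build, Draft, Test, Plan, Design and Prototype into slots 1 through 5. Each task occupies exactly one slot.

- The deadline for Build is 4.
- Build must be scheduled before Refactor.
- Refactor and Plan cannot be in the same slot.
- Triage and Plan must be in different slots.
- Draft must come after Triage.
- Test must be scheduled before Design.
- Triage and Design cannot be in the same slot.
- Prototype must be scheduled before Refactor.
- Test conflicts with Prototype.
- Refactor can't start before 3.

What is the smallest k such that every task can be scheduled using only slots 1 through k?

The precedence chain requires at least 2 distinct slots.
Refactor can't be placed before 3, so the schedule must run through at least slot 3.
3 works (last occupied slot: 3): for example Test -> 1, Plan -> 2, Prototype -> 2, Triage -> 1, Refactor -> 3, Design -> 2, Build -> 1, Draft -> 2.

3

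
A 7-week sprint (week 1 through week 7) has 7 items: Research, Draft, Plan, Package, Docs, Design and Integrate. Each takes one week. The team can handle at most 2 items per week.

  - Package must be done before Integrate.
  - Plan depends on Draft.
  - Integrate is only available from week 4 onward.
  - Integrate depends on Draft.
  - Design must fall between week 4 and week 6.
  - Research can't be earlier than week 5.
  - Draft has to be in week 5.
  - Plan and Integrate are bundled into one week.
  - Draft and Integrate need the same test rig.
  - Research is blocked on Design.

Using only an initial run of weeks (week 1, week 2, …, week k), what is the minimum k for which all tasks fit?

The precedence chain requires at least 2 distinct weeks.
With at most 2 per week and 7 tasks, at least 4 weeks are needed.
Propagating the time windows through the other constraints, Plan can't land before week 6, so the schedule must run through at least week 6.
6 works (last occupied week: week 6): for example Research -> week 5, Integrate -> week 6, Package -> week 1, Plan -> week 6, Design -> week 4, Draft -> week 5, Docs -> week 1.

6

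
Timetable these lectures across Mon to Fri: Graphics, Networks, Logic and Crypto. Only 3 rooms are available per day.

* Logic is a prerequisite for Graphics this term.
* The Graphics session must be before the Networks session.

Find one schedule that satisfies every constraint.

Crypto=Mon, Logic=Mon, Graphics=Tue, Networks=Wed

Checking: Logic(Mon) before Graphics(Tue); Graphics(Tue) before Networks(Wed); max 2 per day (cap 3).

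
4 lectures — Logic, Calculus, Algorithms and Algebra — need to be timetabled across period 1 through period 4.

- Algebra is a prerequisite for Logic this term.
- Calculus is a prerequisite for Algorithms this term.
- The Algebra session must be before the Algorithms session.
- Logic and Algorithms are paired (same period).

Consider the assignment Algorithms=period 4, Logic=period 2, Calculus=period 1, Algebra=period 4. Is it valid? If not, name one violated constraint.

Calculus is a prerequisite for Algorithms this term — holds.
Logic and Algorithms are paired (same period) — violated.
The Algebra session must be before the Algorithms session — violated.
Algebra is a prerequisite for Logic this term — violated.

Invalid. Algebra is a prerequisite for Logic this term.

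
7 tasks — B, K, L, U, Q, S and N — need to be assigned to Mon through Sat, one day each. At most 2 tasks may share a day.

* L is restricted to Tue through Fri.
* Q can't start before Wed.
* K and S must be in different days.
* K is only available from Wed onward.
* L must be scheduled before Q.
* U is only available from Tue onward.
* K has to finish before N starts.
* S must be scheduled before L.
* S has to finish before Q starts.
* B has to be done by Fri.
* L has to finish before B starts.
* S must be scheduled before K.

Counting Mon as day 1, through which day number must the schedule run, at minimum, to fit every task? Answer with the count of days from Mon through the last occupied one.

4

The precedence chain requires at least 3 distinct days.
With at most 2 per day and 7 tasks, at least 4 days are needed.
Propagating the time windows through the other constraints, N can't land before Thu — that is day 4 counting from Mon — so the schedule must run through at least 4 days.
4 works (last occupied day: Thu): for example Q in Wed, L in Tue, S in Mon, B in Thu, U in Tue, K in Wed, N in Thu.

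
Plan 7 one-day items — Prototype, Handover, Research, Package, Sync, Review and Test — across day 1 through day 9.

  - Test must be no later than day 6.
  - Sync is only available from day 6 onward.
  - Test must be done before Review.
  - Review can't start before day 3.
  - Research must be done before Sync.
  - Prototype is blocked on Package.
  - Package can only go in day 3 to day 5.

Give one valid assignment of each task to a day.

Handover=day 1; Package=day 3; Test=day 1; Sync=day 6; Research=day 1; Prototype=day 4; Review=day 3

Checking: Research(day 1) before Sync(day 6); Package(day 3) before Prototype(day 4); Test(day 1) before Review(day 3); Package=day 3 in [day 3,day 5]; Sync=day 6 in [day 6,day 9]; Test=day 1 in [day 1,day 6]; Review=day 3 in [day 3,day 9].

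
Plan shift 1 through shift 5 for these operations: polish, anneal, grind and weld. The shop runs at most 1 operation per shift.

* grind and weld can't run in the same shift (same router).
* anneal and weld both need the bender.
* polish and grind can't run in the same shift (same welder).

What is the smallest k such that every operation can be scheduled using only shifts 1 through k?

With at most 1 per shift and 4 operations, at least 4 shifts are needed.
4 works (last occupied shift: shift 4): for example grind -> shift 3, polish -> shift 1, anneal -> shift 2, weld -> shift 4.

4 shifts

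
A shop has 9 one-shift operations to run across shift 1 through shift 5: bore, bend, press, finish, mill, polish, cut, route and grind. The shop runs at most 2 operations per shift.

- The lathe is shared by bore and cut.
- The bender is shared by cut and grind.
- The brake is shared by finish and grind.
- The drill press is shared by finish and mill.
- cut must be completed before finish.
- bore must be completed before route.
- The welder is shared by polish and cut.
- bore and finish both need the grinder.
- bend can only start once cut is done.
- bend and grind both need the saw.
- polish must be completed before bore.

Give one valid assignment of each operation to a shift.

press -> shift 1, bend -> shift 4, polish -> shift 1, cut -> shift 3, grind -> shift 5, route -> shift 3, finish -> shift 4, mill -> shift 2, bore -> shift 2

Checking: polish(shift 1) before bore(shift 2); bore(shift 2) before route(shift 3); cut(shift 3) before bend(shift 4); cut(shift 3) before finish(shift 4); finish(shift 4) != grind(shift 5); polish(shift 1) != cut(shift 3); bend(shift 4) != grind(shift 5); bore(shift 2) != finish(shift 4); cut(shift 3) != grind(shift 5); bore(shift 2) != cut(shift 3); finish(shift 4) != mill(shift 2); max 2 per shift (cap 2).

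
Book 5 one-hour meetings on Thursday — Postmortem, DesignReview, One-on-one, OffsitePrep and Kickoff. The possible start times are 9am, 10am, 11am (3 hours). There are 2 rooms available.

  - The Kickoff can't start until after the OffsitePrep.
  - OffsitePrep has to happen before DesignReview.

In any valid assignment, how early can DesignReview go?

Precedence pushes DesignReview to at least 10am.
DesignReview at 10am is achievable: One-on-one=11am; DesignReview=10am; Kickoff=10am; OffsitePrep=9am; Postmortem=9am.

10am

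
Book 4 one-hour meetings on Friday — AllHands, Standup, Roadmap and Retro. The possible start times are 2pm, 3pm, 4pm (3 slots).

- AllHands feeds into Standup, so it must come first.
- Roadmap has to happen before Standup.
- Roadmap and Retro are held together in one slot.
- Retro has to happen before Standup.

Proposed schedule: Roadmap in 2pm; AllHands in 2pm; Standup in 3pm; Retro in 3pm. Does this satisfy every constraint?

No. Roadmap and Retro are held together in one slot is not satisfied.

Retro has to happen before Standup — violated.
Roadmap has to happen before Standup — holds.
Roadmap and Retro are held together in one slot — violated.
AllHands feeds into Standup, so it must come first — holds.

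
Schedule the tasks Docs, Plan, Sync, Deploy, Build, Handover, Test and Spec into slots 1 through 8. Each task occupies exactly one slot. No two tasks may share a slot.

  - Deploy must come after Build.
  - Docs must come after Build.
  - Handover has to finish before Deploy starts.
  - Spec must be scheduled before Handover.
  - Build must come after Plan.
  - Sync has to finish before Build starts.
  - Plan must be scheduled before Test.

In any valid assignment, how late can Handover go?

Precedence pushes Handover to at least 2; downstream work caps Handover at 7.
Handover at 7 is achievable: Deploy in 8, Spec in 6, Build in 3, Docs in 4, Plan in 1, Test in 5, Sync in 2, Handover in 7.

7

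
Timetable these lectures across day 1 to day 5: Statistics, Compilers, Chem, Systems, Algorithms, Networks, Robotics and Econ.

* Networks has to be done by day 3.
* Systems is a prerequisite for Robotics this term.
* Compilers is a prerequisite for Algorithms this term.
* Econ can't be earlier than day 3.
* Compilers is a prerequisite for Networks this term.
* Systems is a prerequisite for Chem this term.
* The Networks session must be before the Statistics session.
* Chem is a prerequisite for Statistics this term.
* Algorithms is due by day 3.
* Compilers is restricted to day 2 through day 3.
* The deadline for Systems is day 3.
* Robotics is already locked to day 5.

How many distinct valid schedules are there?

27

Splitting on Statistics: it can be day 4 (9), day 5 (18). Listing each branch's schedules as (Compilers, Chem, Systems, Algorithms, Networks, Robotics, Econ) by day number:
Statistics=day 4: (2,2,1,3,3,5,3) (2,2,1,3,3,5,4) (2,2,1,3,3,5,5) (2,3,1,3,3,5,3) (2,3,1,3,3,5,4) (2,3,1,3,3,5,5) (2,3,2,3,3,5,3) (2,3,2,3,3,5,4) (2,3,2,3,3,5,5) — 9.
Statistics=day 5: (2,2,1,3,3,5,3) (2,2,1,3,3,5,4) (2,2,1,3,3,5,5) (2,3,1,3,3,5,3) (2,3,1,3,3,5,4) (2,3,1,3,3,5,5) (2,3,2,3,3,5,3) (2,3,2,3,3,5,4) (2,3,2,3,3,5,5) (2,4,1,3,3,5,3) (2,4,1,3,3,5,4) (2,4,1,3,3,5,5) (2,4,2,3,3,5,3) (2,4,2,3,3,5,4) (2,4,2,3,3,5,5) (2,4,3,3,3,5,3) (2,4,3,3,3,5,4) (2,4,3,3,3,5,5) — 18.
Summing: 9 + 18 = 27.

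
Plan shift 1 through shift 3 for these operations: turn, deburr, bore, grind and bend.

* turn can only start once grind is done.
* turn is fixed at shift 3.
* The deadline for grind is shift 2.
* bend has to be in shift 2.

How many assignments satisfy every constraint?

Splitting on deburr: it can be shift 1 (6), shift 2 (6), shift 3 (6). Listing each branch's schedules as (turn, bore, grind, bend) by shift number:
deburr=shift 1: (3,1,1,2) (3,1,2,2) (3,2,1,2) (3,2,2,2) (3,3,1,2) (3,3,2,2) — 6.
deburr=shift 2: (3,1,1,2) (3,1,2,2) (3,2,1,2) (3,2,2,2) (3,3,1,2) (3,3,2,2) — 6.
deburr=shift 3: (3,1,1,2) (3,1,2,2) (3,2,1,2) (3,2,2,2) (3,3,1,2) (3,3,2,2) — 6.
Summing: 6 + 6 + 6 = 18.

18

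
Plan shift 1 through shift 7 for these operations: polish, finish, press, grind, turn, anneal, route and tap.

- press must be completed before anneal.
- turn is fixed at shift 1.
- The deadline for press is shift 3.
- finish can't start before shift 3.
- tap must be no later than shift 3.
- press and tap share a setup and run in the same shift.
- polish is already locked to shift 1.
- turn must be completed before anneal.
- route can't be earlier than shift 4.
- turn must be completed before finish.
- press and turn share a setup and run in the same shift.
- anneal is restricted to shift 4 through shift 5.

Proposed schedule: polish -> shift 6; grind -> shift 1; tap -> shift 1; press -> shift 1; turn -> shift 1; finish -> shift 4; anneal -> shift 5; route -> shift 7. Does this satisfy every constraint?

tap must be no later than shift 3 — holds.
route can't be earlier than shift 4 — holds.
turn is fixed at shift 1 — holds.
press and turn share a setup and run in the same shift — holds.
The deadline for press is shift 3 — holds.
polish is already locked to shift 1 — violated.
finish can't start before shift 3 — holds.
turn must be completed before finish — holds.
press must be completed before anneal — holds.
press and tap share a setup and run in the same shift — holds.
anneal is restricted to shift 4 through shift 5 — holds.
turn must be completed before anneal — holds.

Invalid. polish is already locked to shift 1.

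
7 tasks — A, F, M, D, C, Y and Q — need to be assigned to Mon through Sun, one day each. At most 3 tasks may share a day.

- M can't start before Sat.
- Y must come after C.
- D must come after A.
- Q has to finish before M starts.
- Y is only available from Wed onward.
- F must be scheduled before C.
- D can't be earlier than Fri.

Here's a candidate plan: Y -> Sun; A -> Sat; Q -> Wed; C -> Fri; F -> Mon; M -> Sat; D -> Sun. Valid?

Yes

F must be scheduled before C — holds.
M can't start before Sat — holds.
Y must come after C — holds.
D must come after A — holds.
D can't be earlier than Fri — holds.
Y is only available from Wed onward — holds.
At most 3 tasks may share a day — holds.
Q has to finish before M starts — holds.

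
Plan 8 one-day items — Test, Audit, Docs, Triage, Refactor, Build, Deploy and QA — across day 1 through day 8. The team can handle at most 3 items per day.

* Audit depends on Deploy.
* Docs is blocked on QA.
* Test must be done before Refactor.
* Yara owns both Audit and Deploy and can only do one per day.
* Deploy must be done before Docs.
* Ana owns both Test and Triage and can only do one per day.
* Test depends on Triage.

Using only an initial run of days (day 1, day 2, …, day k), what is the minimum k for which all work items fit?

The precedence chain requires at least 3 distinct days.
With at most 3 per day and 8 work items, at least 3 days are needed.
3 works (last occupied day: day 3): for example Triage=day 1, Refactor=day 3, Build=day 3, Test=day 2, QA=day 1, Deploy=day 1, Docs=day 2, Audit=day 2.

3 days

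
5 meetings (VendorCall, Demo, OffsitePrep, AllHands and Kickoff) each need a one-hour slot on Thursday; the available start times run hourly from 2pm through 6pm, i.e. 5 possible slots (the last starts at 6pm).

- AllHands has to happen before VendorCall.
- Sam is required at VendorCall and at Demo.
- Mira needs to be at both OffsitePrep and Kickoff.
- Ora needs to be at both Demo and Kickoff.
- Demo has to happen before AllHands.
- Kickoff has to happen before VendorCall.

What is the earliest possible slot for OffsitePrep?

2pm

OffsitePrep at 2pm is achievable: Demo in 2pm, VendorCall in 4pm, Kickoff in 3pm, OffsitePrep in 2pm, AllHands in 3pm.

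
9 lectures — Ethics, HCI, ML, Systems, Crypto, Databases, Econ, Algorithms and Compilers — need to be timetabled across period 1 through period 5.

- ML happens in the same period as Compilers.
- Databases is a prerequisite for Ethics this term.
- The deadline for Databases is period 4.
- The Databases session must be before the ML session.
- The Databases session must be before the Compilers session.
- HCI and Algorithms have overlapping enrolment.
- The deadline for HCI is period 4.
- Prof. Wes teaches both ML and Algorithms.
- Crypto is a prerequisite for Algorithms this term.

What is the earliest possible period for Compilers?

Precedence pushes Compilers to at least period 2.
Compilers at period 2 is achievable: Compilers in period 2, Ethics in period 2, ML in period 2, Crypto in period 1, HCI in period 1, Econ in period 1, Databases in period 1, Systems in period 1, Algorithms in period 3.

period 2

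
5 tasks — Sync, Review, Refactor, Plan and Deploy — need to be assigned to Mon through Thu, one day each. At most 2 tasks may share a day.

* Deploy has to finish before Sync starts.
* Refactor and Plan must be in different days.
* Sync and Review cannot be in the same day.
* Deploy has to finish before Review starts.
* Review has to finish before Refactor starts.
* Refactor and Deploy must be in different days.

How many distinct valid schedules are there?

21

Splitting on Sync: it can be Tue (3), Wed (6), Thu (12). Listing each branch's schedules as (Review, Refactor, Plan, Deploy):
Sync=Tue: (Wed,Thu,Mon,Mon) (Wed,Thu,Tue,Mon) (Wed,Thu,Wed,Mon) — 3.
Sync=Wed: (Tue,Wed,Mon,Mon) (Tue,Wed,Tue,Mon) (Tue,Wed,Thu,Mon) (Tue,Thu,Mon,Mon) (Tue,Thu,Tue,Mon) (Tue,Thu,Wed,Mon) — 6.
Sync=Thu: (Tue,Wed,Mon,Mon) (Tue,Wed,Tue,Mon) (Tue,Wed,Thu,Mon) (Tue,Thu,Mon,Mon) (Tue,Thu,Tue,Mon) (Tue,Thu,Wed,Mon) (Wed,Thu,Mon,Mon) (Wed,Thu,Mon,Tue) (Wed,Thu,Tue,Mon) (Wed,Thu,Tue,Tue) (Wed,Thu,Wed,Mon) (Wed,Thu,Wed,Tue) — 12.
Summing: 3 + 6 + 12 = 21.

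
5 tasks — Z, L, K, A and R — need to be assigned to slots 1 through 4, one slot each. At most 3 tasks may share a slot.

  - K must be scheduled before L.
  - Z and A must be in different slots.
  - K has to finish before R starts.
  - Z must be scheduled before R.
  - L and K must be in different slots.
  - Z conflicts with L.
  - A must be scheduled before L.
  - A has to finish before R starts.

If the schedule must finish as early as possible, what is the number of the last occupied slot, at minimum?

3

The precedence chain requires at least 2 distinct slots.
With at most 3 per slot and 5 tasks, at least 2 slots are needed.
Could 2 slots be enough, i.e. nothing placed later than 2? No: L must come after A (at 1 or later) → {2}; A must come before L (at 2 or earlier) → {1}; R must come after K (at 1 or later) → {2}; Z must come before R (at 2 or earlier) → {1}; A can't share with Z (1) → nothing is left.
So 2 slots is not enough.
3 works (last occupied slot: 3): for example L=3; K=1; Z=2; R=3; A=1.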